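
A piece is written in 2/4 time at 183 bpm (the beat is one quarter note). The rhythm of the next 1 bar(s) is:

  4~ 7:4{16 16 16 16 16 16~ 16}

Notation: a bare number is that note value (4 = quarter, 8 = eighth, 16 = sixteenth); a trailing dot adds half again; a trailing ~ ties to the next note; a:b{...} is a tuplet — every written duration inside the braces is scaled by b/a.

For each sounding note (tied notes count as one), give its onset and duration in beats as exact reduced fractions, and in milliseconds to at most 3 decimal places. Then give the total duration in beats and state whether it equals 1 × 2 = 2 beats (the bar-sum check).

1) 0.0ms=0b +374.707ms=8/7b
2) 374.707ms=8/7b +46.838ms=1/7b
3) 421.546ms=9/7b +46.838ms=1/7b
4) 468.384ms=10/7b +46.838ms=1/7b
5) 515.222ms=11/7b +46.838ms=1/7b
6) 562.061ms=12/7b +93.677ms=2/7b
Σ=2b of 2 (183bpm 2/4) — PASS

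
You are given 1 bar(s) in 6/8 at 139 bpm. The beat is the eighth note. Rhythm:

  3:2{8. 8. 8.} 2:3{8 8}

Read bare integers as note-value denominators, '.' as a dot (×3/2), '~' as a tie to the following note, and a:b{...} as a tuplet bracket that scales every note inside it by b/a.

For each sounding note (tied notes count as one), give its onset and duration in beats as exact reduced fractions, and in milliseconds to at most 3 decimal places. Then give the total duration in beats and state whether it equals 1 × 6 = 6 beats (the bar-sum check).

1) 0.0ms=0b +431.655ms=1b
2) 431.655ms=1b +431.655ms=1b
3) 863.309ms=2b +431.655ms=1b
4) 1294.964ms=3b +647.482ms=3/2b
5) 1942.446ms=9/2b +647.482ms=3/2b
Σ=6b of 6 (139bpm 6/8) — PASS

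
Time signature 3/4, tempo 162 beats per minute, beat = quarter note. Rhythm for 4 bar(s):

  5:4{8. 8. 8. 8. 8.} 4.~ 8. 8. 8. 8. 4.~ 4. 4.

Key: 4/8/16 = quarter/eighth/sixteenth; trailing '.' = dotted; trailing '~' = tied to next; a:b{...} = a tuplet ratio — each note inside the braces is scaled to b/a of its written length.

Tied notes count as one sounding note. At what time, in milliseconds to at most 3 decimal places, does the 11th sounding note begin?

1. 0.0ms @ 0 + 222.222ms (3/5)
2. 222.222ms @ 3/5 + 222.222ms (3/5)
3. 444.444ms @ 6/5 + 222.222ms (3/5)
4. 666.667ms @ 9/5 + 222.222ms (3/5)
5. 888.889ms @ 12/5 + 222.222ms (3/5)
6. 1111.111ms @ 3 + 833.333ms (9/4)
7. 1944.444ms @ 21/4 + 277.778ms (3/4)
8. 2222.222ms @ 6 + 277.778ms (3/4)
9. 2500.0ms @ 27/4 + 277.778ms (3/4)
10. 2777.778ms @ 15/2 + 1111.111ms (3)
11. 3888.889ms @ 21/2 + 555.556ms (3/2)

note 11 onset = 21/2b = 3888.889ms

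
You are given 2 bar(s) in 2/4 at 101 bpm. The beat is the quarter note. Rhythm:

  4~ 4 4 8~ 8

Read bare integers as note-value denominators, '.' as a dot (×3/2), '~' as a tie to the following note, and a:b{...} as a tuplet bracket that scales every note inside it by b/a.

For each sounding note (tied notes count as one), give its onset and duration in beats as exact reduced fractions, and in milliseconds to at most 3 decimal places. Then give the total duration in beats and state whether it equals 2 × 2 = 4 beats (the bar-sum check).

1) 0.0ms=0b +1188.119ms=2b
2) 1188.119ms=2b +594.059ms=1b
3) 1782.178ms=3b +594.059ms=1b
Σ=4b of 4 (101bpm 2/4) — PASS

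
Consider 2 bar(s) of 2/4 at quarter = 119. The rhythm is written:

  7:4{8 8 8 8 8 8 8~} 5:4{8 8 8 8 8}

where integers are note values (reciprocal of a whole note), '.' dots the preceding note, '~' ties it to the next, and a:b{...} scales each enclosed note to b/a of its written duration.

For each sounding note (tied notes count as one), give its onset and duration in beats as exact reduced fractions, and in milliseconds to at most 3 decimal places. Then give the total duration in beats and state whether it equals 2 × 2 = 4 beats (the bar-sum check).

1) 0.0ms=0b +144.058ms=2/7b
2) 144.058ms=2/7b +144.058ms=2/7b
3) 288.115ms=4/7b +144.058ms=2/7b
4) 432.173ms=6/7b +144.058ms=2/7b
5) 576.23ms=8/7b +144.058ms=2/7b
6) 720.288ms=10/7b +144.058ms=2/7b
7) 864.346ms=12/7b +345.738ms=24/35b
8) 1210.084ms=12/5b +201.681ms=2/5b
9) 1411.765ms=14/5b +201.681ms=2/5b
10) 1613.445ms=16/5b +201.681ms=2/5b
11) 1815.126ms=18/5b +201.681ms=2/5b
Σ=4b of 4 (119bpm 2/4) — PASS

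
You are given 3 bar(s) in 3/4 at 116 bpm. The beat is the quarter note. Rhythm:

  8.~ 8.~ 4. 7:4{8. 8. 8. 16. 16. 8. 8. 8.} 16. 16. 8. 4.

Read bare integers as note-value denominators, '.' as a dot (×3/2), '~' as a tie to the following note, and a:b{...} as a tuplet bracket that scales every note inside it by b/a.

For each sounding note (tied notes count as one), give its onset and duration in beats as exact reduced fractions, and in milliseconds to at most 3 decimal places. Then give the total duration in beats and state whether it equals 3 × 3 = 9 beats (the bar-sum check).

1) 0.0ms=0b +1551.724ms=3b
2) 1551.724ms=3b +221.675ms=3/7b
3) 1773.399ms=24/7b +221.675ms=3/7b
4) 1995.074ms=27/7b +221.675ms=3/7b
5) 2216.749ms=30/7b +110.837ms=3/14b
6) 2327.586ms=9/2b +110.837ms=3/14b
7) 2438.424ms=33/7b +221.675ms=3/7b
8) 2660.099ms=36/7b +221.675ms=3/7b
9) 2881.773ms=39/7b +221.675ms=3/7b
10) 3103.448ms=6b +193.966ms=3/8b
11) 3297.414ms=51/8b +193.966ms=3/8b
12) 3491.379ms=27/4b +387.931ms=3/4b
13) 3879.31ms=15/2b +775.862ms=3/2b
Σ=9b of 9 (116bpm 3/4) — PASS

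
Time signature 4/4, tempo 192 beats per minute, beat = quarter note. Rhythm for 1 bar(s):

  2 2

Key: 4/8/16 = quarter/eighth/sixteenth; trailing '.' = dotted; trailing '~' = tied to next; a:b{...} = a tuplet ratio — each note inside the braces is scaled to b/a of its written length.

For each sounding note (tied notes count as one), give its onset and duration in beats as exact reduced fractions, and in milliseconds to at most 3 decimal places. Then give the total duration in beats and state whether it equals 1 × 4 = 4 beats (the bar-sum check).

1) 0.0ms=0b +625.0ms=2b
2) 625.0ms=2b +625.0ms=2b
Σ=4b of 4 (192bpm 4/4) — PASS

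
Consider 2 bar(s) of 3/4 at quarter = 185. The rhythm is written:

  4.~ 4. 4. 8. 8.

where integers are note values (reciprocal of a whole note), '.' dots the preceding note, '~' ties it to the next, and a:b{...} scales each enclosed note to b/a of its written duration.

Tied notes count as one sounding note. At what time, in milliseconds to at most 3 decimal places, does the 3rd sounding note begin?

1. 0.0ms @ 0 + 972.973ms (3)
2. 972.973ms @ 3 + 486.486ms (3/2)
3. 1459.459ms @ 9/2 + 243.243ms (3/4)
4. 1702.703ms @ 21/4 + 243.243ms (3/4)

note 3 onset = 9/2b = 1459.459ms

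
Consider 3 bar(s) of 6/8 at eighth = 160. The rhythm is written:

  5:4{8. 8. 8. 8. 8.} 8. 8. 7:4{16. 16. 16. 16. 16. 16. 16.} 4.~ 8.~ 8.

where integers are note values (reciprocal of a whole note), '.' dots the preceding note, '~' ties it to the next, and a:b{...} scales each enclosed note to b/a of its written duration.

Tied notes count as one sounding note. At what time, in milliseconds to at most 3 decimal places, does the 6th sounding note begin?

1. 0.0ms @ 0 + 450.0ms (6/5)
2. 450.0ms @ 6/5 + 450.0ms (6/5)
3. 900.0ms @ 12/5 + 450.0ms (6/5)
4. 1350.0ms @ 18/5 + 450.0ms (6/5)
5. 1800.0ms @ 24/5 + 450.0ms (6/5)
6. 2250.0ms @ 6 + 562.5ms (3/2)
7. 2812.5ms @ 15/2 + 562.5ms (3/2)
8. 3375.0ms @ 9 + 160.714ms (3/7)
9. 3535.714ms @ 66/7 + 160.714ms (3/7)
10. 3696.429ms @ 69/7 + 160.714ms (3/7)
11. 3857.143ms @ 72/7 + 160.714ms (3/7)
12. 4017.857ms @ 75/7 + 160.714ms (3/7)
13. 4178.571ms @ 78/7 + 160.714ms (3/7)
14. 4339.286ms @ 81/7 + 160.714ms (3/7)
15. 4500.0ms @ 12 + 2250.0ms (6)

note 6 onset = 6b = 2250.0ms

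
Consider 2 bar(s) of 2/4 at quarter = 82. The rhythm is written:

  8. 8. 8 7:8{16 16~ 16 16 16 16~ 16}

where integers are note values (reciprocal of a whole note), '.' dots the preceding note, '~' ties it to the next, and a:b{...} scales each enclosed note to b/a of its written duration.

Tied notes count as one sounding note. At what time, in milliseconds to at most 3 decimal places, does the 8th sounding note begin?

1. 0.0ms @ 0 + 548.78ms (3/4)
2. 548.78ms @ 3/4 + 548.78ms (3/4)
3. 1097.561ms @ 3/2 + 365.854ms (1/2)
4. 1463.415ms @ 2 + 209.059ms (2/7)
5. 1672.474ms @ 16/7 + 418.118ms (4/7)
6. 2090.592ms @ 20/7 + 209.059ms (2/7)
7. 2299.652ms @ 22/7 + 209.059ms (2/7)
8. 2508.711ms @ 24/7 + 418.118ms (4/7)

note 8 onset = 24/7b = 2508.711ms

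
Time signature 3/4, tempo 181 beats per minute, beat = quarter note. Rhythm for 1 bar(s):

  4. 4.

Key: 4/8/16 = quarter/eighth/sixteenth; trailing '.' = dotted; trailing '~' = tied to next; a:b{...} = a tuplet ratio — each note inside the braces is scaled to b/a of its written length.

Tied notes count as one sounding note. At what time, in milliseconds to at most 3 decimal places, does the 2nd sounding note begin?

note 2 onset = 3/2b = 497.238ms

1. 0.0ms @ 0 + 497.238ms (3/2)
2. 497.238ms @ 3/2 + 497.238ms (3/2)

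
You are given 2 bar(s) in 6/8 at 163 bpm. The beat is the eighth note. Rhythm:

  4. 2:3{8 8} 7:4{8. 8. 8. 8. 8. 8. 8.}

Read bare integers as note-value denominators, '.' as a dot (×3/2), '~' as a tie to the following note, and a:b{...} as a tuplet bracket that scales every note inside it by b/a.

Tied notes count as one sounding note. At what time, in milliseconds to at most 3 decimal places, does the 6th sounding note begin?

note 6 onset = 54/7b = 2839.614ms

1. 0.0ms @ 0 + 1104.294ms (3)
2. 1104.294ms @ 3 + 552.147ms (3/2)
3. 1656.442ms @ 9/2 + 552.147ms (3/2)
4. 2208.589ms @ 6 + 315.513ms (6/7)
5. 2524.102ms @ 48/7 + 315.513ms (6/7)
6. 2839.614ms @ 54/7 + 315.513ms (6/7)
7. 3155.127ms @ 60/7 + 315.513ms (6/7)
8. 3470.64ms @ 66/7 + 315.513ms (6/7)
9. 3786.152ms @ 72/7 + 315.513ms (6/7)
10. 4101.665ms @ 78/7 + 315.513ms (6/7)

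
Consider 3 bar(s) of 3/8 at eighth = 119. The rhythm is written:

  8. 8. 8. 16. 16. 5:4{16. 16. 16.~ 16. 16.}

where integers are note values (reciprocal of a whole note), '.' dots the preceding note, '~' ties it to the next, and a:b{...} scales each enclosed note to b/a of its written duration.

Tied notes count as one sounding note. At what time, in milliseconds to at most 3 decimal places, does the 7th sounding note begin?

1. 0.0ms @ 0 + 756.303ms (3/2)
2. 756.303ms @ 3/2 + 756.303ms (3/2)
3. 1512.605ms @ 3 + 756.303ms (3/2)
4. 2268.908ms @ 9/2 + 378.151ms (3/4)
5. 2647.059ms @ 21/4 + 378.151ms (3/4)
6. 3025.21ms @ 6 + 302.521ms (3/5)
7. 3327.731ms @ 33/5 + 302.521ms (3/5)
8. 3630.252ms @ 36/5 + 605.042ms (6/5)
9. 4235.294ms @ 42/5 + 302.521ms (3/5)

note 7 onset = 33/5b = 3327.731ms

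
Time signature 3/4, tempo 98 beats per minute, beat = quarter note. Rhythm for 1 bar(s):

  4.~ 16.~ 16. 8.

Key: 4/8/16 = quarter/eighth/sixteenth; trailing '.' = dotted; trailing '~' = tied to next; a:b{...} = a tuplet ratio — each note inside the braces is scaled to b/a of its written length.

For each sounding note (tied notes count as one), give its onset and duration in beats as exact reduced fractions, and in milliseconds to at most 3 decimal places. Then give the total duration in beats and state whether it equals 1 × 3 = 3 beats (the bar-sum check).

1) 0.0ms=0b +1377.551ms=9/4b
2) 1377.551ms=9/4b +459.184ms=3/4b
Σ=3b of 3 (98bpm 3/4) — PASS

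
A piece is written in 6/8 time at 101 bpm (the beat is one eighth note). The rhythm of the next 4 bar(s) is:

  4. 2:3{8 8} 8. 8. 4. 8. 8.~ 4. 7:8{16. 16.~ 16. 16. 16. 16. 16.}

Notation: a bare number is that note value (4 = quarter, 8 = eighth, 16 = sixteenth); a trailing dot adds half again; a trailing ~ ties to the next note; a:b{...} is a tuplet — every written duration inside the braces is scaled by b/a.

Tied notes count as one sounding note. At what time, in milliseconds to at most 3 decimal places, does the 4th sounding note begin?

1. 0.0ms @ 0 + 1782.178ms (3)
2. 1782.178ms @ 3 + 891.089ms (3/2)
3. 2673.267ms @ 9/2 + 891.089ms (3/2)
4. 3564.356ms @ 6 + 891.089ms (3/2)
5. 4455.446ms @ 15/2 + 891.089ms (3/2)
6. 5346.535ms @ 9 + 1782.178ms (3)
7. 7128.713ms @ 12 + 891.089ms (3/2)
8. 8019.802ms @ 27/2 + 2673.267ms (9/2)
9. 10693.069ms @ 18 + 509.194ms (6/7)
10. 11202.263ms @ 132/7 + 1018.388ms (12/7)
11. 12220.651ms @ 144/7 + 509.194ms (6/7)
12. 12729.844ms @ 150/7 + 509.194ms (6/7)
13. 13239.038ms @ 156/7 + 509.194ms (6/7)
14. 13748.232ms @ 162/7 + 509.194ms (6/7)

note 4 onset = 6b = 3564.356ms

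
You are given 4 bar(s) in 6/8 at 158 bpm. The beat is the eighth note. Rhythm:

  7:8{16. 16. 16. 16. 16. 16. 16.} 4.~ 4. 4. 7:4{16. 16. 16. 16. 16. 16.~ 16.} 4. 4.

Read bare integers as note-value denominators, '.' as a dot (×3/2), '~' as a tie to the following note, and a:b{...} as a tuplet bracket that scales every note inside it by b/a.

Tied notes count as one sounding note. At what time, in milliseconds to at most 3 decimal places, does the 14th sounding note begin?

1. 0.0ms @ 0 + 325.497ms (6/7)
2. 325.497ms @ 6/7 + 325.497ms (6/7)
3. 650.995ms @ 12/7 + 325.497ms (6/7)
4. 976.492ms @ 18/7 + 325.497ms (6/7)
5. 1301.989ms @ 24/7 + 325.497ms (6/7)
6. 1627.486ms @ 30/7 + 325.497ms (6/7)
7. 1952.984ms @ 36/7 + 325.497ms (6/7)
8. 2278.481ms @ 6 + 2278.481ms (6)
9. 4556.962ms @ 12 + 1139.241ms (3)
10. 5696.203ms @ 15 + 162.749ms (3/7)
11. 5858.951ms @ 108/7 + 162.749ms (3/7)
12. 6021.7ms @ 111/7 + 162.749ms (3/7)
13. 6184.448ms @ 114/7 + 162.749ms (3/7)
14. 6347.197ms @ 117/7 + 162.749ms (3/7)
15. 6509.946ms @ 120/7 + 325.497ms (6/7)
16. 6835.443ms @ 18 + 1139.241ms (3)
17. 7974.684ms @ 21 + 1139.241ms (3)

note 14 onset = 117/7b = 6347.197ms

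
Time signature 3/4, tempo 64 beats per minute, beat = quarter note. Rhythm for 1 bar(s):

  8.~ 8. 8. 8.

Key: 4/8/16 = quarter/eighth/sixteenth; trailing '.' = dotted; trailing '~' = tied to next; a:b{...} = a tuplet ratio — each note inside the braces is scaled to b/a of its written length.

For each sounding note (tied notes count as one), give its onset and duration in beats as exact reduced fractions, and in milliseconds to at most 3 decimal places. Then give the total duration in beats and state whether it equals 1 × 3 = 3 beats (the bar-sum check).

1) 0.0ms=0b +1406.25ms=3/2b
2) 1406.25ms=3/2b +703.125ms=3/4b
3) 2109.375ms=9/4b +703.125ms=3/4b
Σ=3b of 3 (64bpm 3/4) — PASS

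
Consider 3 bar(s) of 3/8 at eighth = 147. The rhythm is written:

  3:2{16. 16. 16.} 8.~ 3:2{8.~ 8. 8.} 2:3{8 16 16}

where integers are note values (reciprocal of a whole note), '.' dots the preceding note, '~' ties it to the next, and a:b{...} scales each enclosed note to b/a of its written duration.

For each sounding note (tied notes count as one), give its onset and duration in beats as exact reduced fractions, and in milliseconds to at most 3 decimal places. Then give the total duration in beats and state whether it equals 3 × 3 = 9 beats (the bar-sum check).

1) 0.0ms=0b +204.082ms=1/2b
2) 204.082ms=1/2b +204.082ms=1/2b
3) 408.163ms=1b +204.082ms=1/2b
4) 612.245ms=3/2b +1428.571ms=7/2b
5) 2040.816ms=5b +408.163ms=1b
6) 2448.98ms=6b +612.245ms=3/2b
7) 3061.224ms=15/2b +306.122ms=3/4b
8) 3367.347ms=33/4b +306.122ms=3/4b
Σ=9b of 9 (147bpm 3/8) — PASS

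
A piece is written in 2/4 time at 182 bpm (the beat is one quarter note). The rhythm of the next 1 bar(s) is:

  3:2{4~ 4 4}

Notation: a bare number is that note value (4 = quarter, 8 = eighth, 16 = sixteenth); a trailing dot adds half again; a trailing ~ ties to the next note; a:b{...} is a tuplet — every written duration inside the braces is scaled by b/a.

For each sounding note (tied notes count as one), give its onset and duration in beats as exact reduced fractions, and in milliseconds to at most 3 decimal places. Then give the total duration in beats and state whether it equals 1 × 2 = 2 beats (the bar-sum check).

1) 0.0ms=0b +439.56ms=4/3b
2) 439.56ms=4/3b +219.78ms=2/3b
Σ=2b of 2 (182bpm 2/4) — PASS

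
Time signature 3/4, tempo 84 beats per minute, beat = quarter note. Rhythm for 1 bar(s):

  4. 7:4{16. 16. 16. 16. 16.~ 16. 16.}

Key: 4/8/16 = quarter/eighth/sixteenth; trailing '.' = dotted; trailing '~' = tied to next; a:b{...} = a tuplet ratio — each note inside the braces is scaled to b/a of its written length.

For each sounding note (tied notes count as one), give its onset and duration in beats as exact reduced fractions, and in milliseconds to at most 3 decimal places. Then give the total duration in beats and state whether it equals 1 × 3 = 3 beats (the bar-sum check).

1) 0.0ms=0b +1071.429ms=3/2b
2) 1071.429ms=3/2b +153.061ms=3/14b
3) 1224.49ms=12/7b +153.061ms=3/14b
4) 1377.551ms=27/14b +153.061ms=3/14b
5) 1530.612ms=15/7b +153.061ms=3/14b
6) 1683.673ms=33/14b +306.122ms=3/7b
7) 1989.796ms=39/14b +153.061ms=3/14b
Σ=3b of 3 (84bpm 3/4) — PASS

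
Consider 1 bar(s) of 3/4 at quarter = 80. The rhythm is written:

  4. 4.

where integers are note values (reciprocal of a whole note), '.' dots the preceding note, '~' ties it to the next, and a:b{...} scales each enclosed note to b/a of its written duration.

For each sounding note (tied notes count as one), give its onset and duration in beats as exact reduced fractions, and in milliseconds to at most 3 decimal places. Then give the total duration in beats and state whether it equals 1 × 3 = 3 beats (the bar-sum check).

1) 0.0ms=0b +1125.0ms=3/2b
2) 1125.0ms=3/2b +1125.0ms=3/2b
Σ=3b of 3 (80bpm 3/4) — PASS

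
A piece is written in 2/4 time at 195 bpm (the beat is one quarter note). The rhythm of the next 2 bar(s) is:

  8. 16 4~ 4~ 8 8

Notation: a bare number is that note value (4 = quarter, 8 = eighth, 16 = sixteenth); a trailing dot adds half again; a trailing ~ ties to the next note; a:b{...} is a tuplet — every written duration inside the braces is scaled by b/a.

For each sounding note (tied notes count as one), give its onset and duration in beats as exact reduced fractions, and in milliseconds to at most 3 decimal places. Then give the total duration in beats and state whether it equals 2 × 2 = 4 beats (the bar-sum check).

1) 0.0ms=0b +230.769ms=3/4b
2) 230.769ms=3/4b +76.923ms=1/4b
3) 307.692ms=1b +769.231ms=5/2b
4) 1076.923ms=7/2b +153.846ms=1/2b
Σ=4b of 4 (195bpm 2/4) — PASS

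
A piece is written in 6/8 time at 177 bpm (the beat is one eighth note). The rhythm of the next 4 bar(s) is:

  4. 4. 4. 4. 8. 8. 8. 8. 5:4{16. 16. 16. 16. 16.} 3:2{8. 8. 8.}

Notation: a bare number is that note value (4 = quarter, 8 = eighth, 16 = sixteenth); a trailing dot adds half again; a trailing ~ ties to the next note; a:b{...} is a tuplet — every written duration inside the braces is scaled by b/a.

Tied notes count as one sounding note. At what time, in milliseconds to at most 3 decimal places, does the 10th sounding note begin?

1. 0.0ms @ 0 + 1016.949ms (3)
2. 1016.949ms @ 3 + 1016.949ms (3)
3. 2033.898ms @ 6 + 1016.949ms (3)
4. 3050.847ms @ 9 + 1016.949ms (3)
5. 4067.797ms @ 12 + 508.475ms (3/2)
6. 4576.271ms @ 27/2 + 508.475ms (3/2)
7. 5084.746ms @ 15 + 508.475ms (3/2)
8. 5593.22ms @ 33/2 + 508.475ms (3/2)
9. 6101.695ms @ 18 + 203.39ms (3/5)
10. 6305.085ms @ 93/5 + 203.39ms (3/5)
11. 6508.475ms @ 96/5 + 203.39ms (3/5)
12. 6711.864ms @ 99/5 + 203.39ms (3/5)
13. 6915.254ms @ 102/5 + 203.39ms (3/5)
14. 7118.644ms @ 21 + 338.983ms (1)
15. 7457.627ms @ 22 + 338.983ms (1)
16. 7796.61ms @ 23 + 338.983ms (1)

note 10 onset = 93/5b = 6305.085ms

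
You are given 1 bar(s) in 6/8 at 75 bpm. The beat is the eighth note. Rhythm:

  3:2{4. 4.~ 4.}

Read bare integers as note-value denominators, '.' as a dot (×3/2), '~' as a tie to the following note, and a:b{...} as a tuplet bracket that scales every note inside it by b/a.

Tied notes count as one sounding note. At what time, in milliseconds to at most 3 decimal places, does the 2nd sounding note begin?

1. 0.0ms @ 0 + 1600.0ms (2)
2. 1600.0ms @ 2 + 3200.0ms (4)

note 2 onset = 2b = 1600.0ms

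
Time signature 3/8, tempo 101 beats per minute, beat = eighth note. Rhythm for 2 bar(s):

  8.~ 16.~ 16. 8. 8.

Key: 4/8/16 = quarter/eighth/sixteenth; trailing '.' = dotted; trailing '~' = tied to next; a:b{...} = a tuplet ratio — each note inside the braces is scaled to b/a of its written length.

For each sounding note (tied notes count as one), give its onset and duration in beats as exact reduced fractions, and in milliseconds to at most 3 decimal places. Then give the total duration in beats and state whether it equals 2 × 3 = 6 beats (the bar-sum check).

1) 0.0ms=0b +1782.178ms=3b
2) 1782.178ms=3b +891.089ms=3/2b
3) 2673.267ms=9/2b +891.089ms=3/2b
Σ=6b of 6 (101bpm 3/8) — PASS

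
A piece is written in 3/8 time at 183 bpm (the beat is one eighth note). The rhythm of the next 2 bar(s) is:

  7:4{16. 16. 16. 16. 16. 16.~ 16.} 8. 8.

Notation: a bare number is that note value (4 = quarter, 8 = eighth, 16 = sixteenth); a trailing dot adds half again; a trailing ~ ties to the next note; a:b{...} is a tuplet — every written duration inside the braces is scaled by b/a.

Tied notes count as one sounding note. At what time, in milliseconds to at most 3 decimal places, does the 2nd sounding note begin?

1. 0.0ms @ 0 + 140.515ms (3/7)
2. 140.515ms @ 3/7 + 140.515ms (3/7)
3. 281.03ms @ 6/7 + 140.515ms (3/7)
4. 421.546ms @ 9/7 + 140.515ms (3/7)
5. 562.061ms @ 12/7 + 140.515ms (3/7)
6. 702.576ms @ 15/7 + 281.03ms (6/7)
7. 983.607ms @ 3 + 491.803ms (3/2)
8. 1475.41ms @ 9/2 + 491.803ms (3/2)

note 2 onset = 3/7b = 140.515ms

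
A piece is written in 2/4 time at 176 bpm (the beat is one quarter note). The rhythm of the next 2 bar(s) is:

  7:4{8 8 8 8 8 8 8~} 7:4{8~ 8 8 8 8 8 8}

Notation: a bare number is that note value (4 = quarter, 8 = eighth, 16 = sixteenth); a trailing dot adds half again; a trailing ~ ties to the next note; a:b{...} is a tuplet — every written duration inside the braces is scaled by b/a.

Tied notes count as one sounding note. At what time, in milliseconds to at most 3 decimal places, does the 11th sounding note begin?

1. 0.0ms @ 0 + 97.403ms (2/7)
2. 97.403ms @ 2/7 + 97.403ms (2/7)
3. 194.805ms @ 4/7 + 97.403ms (2/7)
4. 292.208ms @ 6/7 + 97.403ms (2/7)
5. 389.61ms @ 8/7 + 97.403ms (2/7)
6. 487.013ms @ 10/7 + 97.403ms (2/7)
7. 584.416ms @ 12/7 + 292.208ms (6/7)
8. 876.623ms @ 18/7 + 97.403ms (2/7)
9. 974.026ms @ 20/7 + 97.403ms (2/7)
10. 1071.429ms @ 22/7 + 97.403ms (2/7)
11. 1168.831ms @ 24/7 + 97.403ms (2/7)
12. 1266.234ms @ 26/7 + 97.403ms (2/7)

note 11 onset = 24/7b = 1168.831ms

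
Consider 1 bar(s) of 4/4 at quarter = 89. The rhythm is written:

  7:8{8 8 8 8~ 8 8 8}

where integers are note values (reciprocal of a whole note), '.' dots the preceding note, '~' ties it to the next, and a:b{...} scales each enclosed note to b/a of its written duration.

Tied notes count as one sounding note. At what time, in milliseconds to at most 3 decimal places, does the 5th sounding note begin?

1. 0.0ms @ 0 + 385.233ms (4/7)
2. 385.233ms @ 4/7 + 385.233ms (4/7)
3. 770.465ms @ 8/7 + 385.233ms (4/7)
4. 1155.698ms @ 12/7 + 770.465ms (8/7)
5. 1926.164ms @ 20/7 + 385.233ms (4/7)
6. 2311.396ms @ 24/7 + 385.233ms (4/7)

note 5 onset = 20/7b = 1926.164ms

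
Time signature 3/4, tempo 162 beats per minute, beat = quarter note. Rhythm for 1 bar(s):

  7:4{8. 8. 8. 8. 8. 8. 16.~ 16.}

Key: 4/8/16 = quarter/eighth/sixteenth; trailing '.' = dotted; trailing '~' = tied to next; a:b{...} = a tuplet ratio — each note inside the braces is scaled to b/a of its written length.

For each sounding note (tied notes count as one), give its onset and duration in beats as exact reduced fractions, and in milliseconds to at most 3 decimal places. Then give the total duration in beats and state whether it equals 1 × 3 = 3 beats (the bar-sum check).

1) 0.0ms=0b +158.73ms=3/7b
2) 158.73ms=3/7b +158.73ms=3/7b
3) 317.46ms=6/7b +158.73ms=3/7b
4) 476.19ms=9/7b +158.73ms=3/7b
5) 634.921ms=12/7b +158.73ms=3/7b
6) 793.651ms=15/7b +158.73ms=3/7b
7) 952.381ms=18/7b +158.73ms=3/7b
Σ=3b of 3 (162bpm 3/4) — PASS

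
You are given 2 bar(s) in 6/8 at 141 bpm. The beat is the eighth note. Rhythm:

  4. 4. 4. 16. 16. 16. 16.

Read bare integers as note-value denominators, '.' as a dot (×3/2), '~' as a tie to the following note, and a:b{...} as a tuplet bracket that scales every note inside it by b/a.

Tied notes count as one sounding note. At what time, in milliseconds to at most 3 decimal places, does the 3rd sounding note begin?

1. 0.0ms @ 0 + 1276.596ms (3)
2. 1276.596ms @ 3 + 1276.596ms (3)
3. 2553.191ms @ 6 + 1276.596ms (3)
4. 3829.787ms @ 9 + 319.149ms (3/4)
5. 4148.936ms @ 39/4 + 319.149ms (3/4)
6. 4468.085ms @ 21/2 + 319.149ms (3/4)
7. 4787.234ms @ 45/4 + 319.149ms (3/4)

note 3 onset = 6b = 2553.191ms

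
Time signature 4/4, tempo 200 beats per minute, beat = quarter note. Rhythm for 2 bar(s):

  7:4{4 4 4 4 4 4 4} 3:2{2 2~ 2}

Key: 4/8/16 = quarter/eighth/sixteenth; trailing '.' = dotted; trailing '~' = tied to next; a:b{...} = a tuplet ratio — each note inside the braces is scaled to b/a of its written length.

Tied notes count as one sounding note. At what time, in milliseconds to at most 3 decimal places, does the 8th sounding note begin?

1. 0.0ms @ 0 + 171.429ms (4/7)
2. 171.429ms @ 4/7 + 171.429ms (4/7)
3. 342.857ms @ 8/7 + 171.429ms (4/7)
4. 514.286ms @ 12/7 + 171.429ms (4/7)
5. 685.714ms @ 16/7 + 171.429ms (4/7)
6. 857.143ms @ 20/7 + 171.429ms (4/7)
7. 1028.571ms @ 24/7 + 171.429ms (4/7)
8. 1200.0ms @ 4 + 400.0ms (4/3)
9. 1600.0ms @ 16/3 + 800.0ms (8/3)

note 8 onset = 4b = 1200.0ms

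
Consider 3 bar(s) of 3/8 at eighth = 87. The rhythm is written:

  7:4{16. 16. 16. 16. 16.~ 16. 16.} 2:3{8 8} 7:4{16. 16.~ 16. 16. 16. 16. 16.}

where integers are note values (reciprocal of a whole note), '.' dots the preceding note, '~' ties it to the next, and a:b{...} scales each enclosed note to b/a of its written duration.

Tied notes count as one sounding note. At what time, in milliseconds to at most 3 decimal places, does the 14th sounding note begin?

note 14 onset = 60/7b = 5911.33ms

1. 0.0ms @ 0 + 295.567ms (3/7)
2. 295.567ms @ 3/7 + 295.567ms (3/7)
3. 591.133ms @ 6/7 + 295.567ms (3/7)
4. 886.7ms @ 9/7 + 295.567ms (3/7)
5. 1182.266ms @ 12/7 + 591.133ms (6/7)
6. 1773.399ms @ 18/7 + 295.567ms (3/7)
7. 2068.966ms @ 3 + 1034.483ms (3/2)
8. 3103.448ms @ 9/2 + 1034.483ms (3/2)
9. 4137.931ms @ 6 + 295.567ms (3/7)
10. 4433.498ms @ 45/7 + 591.133ms (6/7)
11. 5024.631ms @ 51/7 + 295.567ms (3/7)
12. 5320.197ms @ 54/7 + 295.567ms (3/7)
13. 5615.764ms @ 57/7 + 295.567ms (3/7)
14. 5911.33ms @ 60/7 + 295.567ms (3/7)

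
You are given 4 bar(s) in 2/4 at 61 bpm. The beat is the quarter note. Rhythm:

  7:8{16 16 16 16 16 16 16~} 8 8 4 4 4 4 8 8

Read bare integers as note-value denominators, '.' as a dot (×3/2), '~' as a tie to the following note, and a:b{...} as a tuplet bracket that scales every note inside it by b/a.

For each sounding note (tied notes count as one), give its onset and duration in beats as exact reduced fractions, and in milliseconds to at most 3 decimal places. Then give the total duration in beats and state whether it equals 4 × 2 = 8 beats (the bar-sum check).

1) 0.0ms=0b +281.03ms=2/7b
2) 281.03ms=2/7b +281.03ms=2/7b
3) 562.061ms=4/7b +281.03ms=2/7b
4) 843.091ms=6/7b +281.03ms=2/7b
5) 1124.122ms=8/7b +281.03ms=2/7b
6) 1405.152ms=10/7b +281.03ms=2/7b
7) 1686.183ms=12/7b +772.834ms=11/14b
8) 2459.016ms=5/2b +491.803ms=1/2b
9) 2950.82ms=3b +983.607ms=1b
10) 3934.426ms=4b +983.607ms=1b
11) 4918.033ms=5b +983.607ms=1b
12) 5901.639ms=6b +983.607ms=1b
13) 6885.246ms=7b +491.803ms=1/2b
14) 7377.049ms=15/2b +491.803ms=1/2b
Σ=8b of 8 (61bpm 2/4) — PASS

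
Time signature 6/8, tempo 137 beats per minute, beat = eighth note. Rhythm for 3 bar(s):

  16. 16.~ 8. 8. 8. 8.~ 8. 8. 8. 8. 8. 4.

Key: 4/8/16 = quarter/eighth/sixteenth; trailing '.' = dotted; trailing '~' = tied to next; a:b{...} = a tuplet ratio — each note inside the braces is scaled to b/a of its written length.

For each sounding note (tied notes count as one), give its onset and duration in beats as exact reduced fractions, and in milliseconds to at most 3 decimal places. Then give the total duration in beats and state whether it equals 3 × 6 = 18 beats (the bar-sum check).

1) 0.0ms=0b +328.467ms=3/4b
2) 328.467ms=3/4b +985.401ms=9/4b
3) 1313.869ms=3b +656.934ms=3/2b
4) 1970.803ms=9/2b +656.934ms=3/2b
5) 2627.737ms=6b +1313.869ms=3b
6) 3941.606ms=9b +656.934ms=3/2b
7) 4598.54ms=21/2b +656.934ms=3/2b
8) 5255.474ms=12b +656.934ms=3/2b
9) 5912.409ms=27/2b +656.934ms=3/2b
10) 6569.343ms=15b +1313.869ms=3b
Σ=18b of 18 (137bpm 6/8) — PASS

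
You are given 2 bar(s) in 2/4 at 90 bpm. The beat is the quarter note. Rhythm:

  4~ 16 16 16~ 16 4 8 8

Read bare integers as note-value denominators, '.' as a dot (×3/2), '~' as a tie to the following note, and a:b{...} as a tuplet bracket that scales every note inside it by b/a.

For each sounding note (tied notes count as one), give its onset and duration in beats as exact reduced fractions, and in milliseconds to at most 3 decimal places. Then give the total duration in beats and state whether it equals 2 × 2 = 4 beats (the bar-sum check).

1) 0.0ms=0b +833.333ms=5/4b
2) 833.333ms=5/4b +166.667ms=1/4b
3) 1000.0ms=3/2b +333.333ms=1/2b
4) 1333.333ms=2b +666.667ms=1b
5) 2000.0ms=3b +333.333ms=1/2b
6) 2333.333ms=7/2b +333.333ms=1/2b
Σ=4b of 4 (90bpm 2/4) — PASS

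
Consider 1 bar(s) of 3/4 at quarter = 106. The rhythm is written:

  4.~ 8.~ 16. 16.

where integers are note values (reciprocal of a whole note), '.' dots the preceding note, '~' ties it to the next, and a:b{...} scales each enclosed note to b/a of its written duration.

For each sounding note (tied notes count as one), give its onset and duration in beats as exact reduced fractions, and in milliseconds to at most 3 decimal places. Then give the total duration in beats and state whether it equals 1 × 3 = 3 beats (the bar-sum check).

1) 0.0ms=0b +1485.849ms=21/8b
2) 1485.849ms=21/8b +212.264ms=3/8b
Σ=3b of 3 (106bpm 3/4) — PASS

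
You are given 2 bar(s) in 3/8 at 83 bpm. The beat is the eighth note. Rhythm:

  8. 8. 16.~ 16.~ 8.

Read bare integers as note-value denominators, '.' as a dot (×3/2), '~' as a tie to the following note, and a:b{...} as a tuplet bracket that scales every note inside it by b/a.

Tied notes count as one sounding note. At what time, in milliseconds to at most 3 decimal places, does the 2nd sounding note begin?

note 2 onset = 3/2b = 1084.337ms

1. 0.0ms @ 0 + 1084.337ms (3/2)
2. 1084.337ms @ 3/2 + 1084.337ms (3/2)
3. 2168.675ms @ 3 + 2168.675ms (3)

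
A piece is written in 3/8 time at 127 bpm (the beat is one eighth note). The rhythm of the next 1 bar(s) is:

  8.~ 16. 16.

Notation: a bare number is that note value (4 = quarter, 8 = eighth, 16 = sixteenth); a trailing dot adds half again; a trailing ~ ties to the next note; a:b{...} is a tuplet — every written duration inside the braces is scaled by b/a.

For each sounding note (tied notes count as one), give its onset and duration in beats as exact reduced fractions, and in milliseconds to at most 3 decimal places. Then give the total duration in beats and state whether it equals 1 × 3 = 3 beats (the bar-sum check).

1) 0.0ms=0b +1062.992ms=9/4b
2) 1062.992ms=9/4b +354.331ms=3/4b
Σ=3b of 3 (127bpm 3/8) — PASS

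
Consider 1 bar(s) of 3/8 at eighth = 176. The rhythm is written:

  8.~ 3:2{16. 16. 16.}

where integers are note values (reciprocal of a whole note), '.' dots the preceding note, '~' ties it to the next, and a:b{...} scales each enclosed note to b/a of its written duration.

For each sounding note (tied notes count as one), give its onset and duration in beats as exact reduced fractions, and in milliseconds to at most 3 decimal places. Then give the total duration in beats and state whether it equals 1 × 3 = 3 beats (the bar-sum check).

1) 0.0ms=0b +681.818ms=2b
2) 681.818ms=2b +170.455ms=1/2b
3) 852.273ms=5/2b +170.455ms=1/2b
Σ=3b of 3 (176bpm 3/8) — PASS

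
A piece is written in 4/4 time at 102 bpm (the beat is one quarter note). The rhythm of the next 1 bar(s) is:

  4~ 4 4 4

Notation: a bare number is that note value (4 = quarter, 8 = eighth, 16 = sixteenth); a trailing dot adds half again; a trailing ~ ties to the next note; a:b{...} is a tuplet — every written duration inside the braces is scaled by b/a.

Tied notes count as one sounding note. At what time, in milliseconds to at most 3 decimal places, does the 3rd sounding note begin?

1. 0.0ms @ 0 + 1176.471ms (2)
2. 1176.471ms @ 2 + 588.235ms (1)
3. 1764.706ms @ 3 + 588.235ms (1)

note 3 onset = 3b = 1764.706ms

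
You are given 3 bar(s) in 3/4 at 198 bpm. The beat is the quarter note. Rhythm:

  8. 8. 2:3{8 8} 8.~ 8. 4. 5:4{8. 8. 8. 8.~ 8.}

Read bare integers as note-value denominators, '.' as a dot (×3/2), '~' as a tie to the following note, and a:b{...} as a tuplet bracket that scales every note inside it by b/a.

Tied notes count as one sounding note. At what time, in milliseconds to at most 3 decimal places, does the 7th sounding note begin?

1. 0.0ms @ 0 + 227.273ms (3/4)
2. 227.273ms @ 3/4 + 227.273ms (3/4)
3. 454.545ms @ 3/2 + 227.273ms (3/4)
4. 681.818ms @ 9/4 + 227.273ms (3/4)
5. 909.091ms @ 3 + 454.545ms (3/2)
6. 1363.636ms @ 9/2 + 454.545ms (3/2)
7. 1818.182ms @ 6 + 181.818ms (3/5)
8. 2000.0ms @ 33/5 + 181.818ms (3/5)
9. 2181.818ms @ 36/5 + 181.818ms (3/5)
10. 2363.636ms @ 39/5 + 363.636ms (6/5)

note 7 onset = 6b = 1818.182ms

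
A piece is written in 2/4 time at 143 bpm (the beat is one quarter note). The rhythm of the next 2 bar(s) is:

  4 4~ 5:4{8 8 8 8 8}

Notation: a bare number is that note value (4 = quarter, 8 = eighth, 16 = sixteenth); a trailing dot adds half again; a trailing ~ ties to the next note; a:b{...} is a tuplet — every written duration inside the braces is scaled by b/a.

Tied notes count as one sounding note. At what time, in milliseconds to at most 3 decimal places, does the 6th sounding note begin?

note 6 onset = 18/5b = 1510.49ms

1. 0.0ms @ 0 + 419.58ms (1)
2. 419.58ms @ 1 + 587.413ms (7/5)
3. 1006.993ms @ 12/5 + 167.832ms (2/5)
4. 1174.825ms @ 14/5 + 167.832ms (2/5)
5. 1342.657ms @ 16/5 + 167.832ms (2/5)
6. 1510.49ms @ 18/5 + 167.832ms (2/5)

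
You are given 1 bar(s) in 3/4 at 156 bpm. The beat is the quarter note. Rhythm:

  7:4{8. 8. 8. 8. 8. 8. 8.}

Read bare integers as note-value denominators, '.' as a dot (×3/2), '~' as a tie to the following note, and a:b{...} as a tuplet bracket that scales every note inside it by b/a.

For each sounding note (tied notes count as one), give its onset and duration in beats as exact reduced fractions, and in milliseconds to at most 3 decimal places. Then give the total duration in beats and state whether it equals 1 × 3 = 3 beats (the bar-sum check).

1) 0.0ms=0b +164.835ms=3/7b
2) 164.835ms=3/7b +164.835ms=3/7b
3) 329.67ms=6/7b +164.835ms=3/7b
4) 494.505ms=9/7b +164.835ms=3/7b
5) 659.341ms=12/7b +164.835ms=3/7b
6) 824.176ms=15/7b +164.835ms=3/7b
7) 989.011ms=18/7b +164.835ms=3/7b
Σ=3b of 3 (156bpm 3/4) — PASS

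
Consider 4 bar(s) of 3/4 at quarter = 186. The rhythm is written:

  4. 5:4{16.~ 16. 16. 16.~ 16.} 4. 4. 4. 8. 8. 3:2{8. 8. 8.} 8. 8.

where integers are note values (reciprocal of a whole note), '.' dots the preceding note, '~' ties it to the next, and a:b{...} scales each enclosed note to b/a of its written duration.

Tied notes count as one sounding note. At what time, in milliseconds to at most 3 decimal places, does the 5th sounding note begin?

1. 0.0ms @ 0 + 483.871ms (3/2)
2. 483.871ms @ 3/2 + 193.548ms (3/5)
3. 677.419ms @ 21/10 + 96.774ms (3/10)
4. 774.194ms @ 12/5 + 193.548ms (3/5)
5. 967.742ms @ 3 + 483.871ms (3/2)
6. 1451.613ms @ 9/2 + 483.871ms (3/2)
7. 1935.484ms @ 6 + 483.871ms (3/2)
8. 2419.355ms @ 15/2 + 241.935ms (3/4)
9. 2661.29ms @ 33/4 + 241.935ms (3/4)
10. 2903.226ms @ 9 + 161.29ms (1/2)
11. 3064.516ms @ 19/2 + 161.29ms (1/2)
12. 3225.806ms @ 10 + 161.29ms (1/2)
13. 3387.097ms @ 21/2 + 241.935ms (3/4)
14. 3629.032ms @ 45/4 + 241.935ms (3/4)

note 5 onset = 3b = 967.742ms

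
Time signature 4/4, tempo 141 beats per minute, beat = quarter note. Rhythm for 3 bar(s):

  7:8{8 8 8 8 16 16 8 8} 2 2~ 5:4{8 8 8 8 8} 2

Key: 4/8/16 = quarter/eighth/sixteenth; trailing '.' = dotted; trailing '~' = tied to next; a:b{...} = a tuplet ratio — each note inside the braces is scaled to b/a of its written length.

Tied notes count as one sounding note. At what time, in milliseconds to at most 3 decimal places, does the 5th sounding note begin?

1. 0.0ms @ 0 + 243.161ms (4/7)
2. 243.161ms @ 4/7 + 243.161ms (4/7)
3. 486.322ms @ 8/7 + 243.161ms (4/7)
4. 729.483ms @ 12/7 + 243.161ms (4/7)
5. 972.644ms @ 16/7 + 121.581ms (2/7)
6. 1094.225ms @ 18/7 + 121.581ms (2/7)
7. 1215.805ms @ 20/7 + 243.161ms (4/7)
8. 1458.967ms @ 24/7 + 243.161ms (4/7)
9. 1702.128ms @ 4 + 851.064ms (2)
10. 2553.191ms @ 6 + 1021.277ms (12/5)
11. 3574.468ms @ 42/5 + 170.213ms (2/5)
12. 3744.681ms @ 44/5 + 170.213ms (2/5)
13. 3914.894ms @ 46/5 + 170.213ms (2/5)
14. 4085.106ms @ 48/5 + 170.213ms (2/5)
15. 4255.319ms @ 10 + 851.064ms (2)

note 5 onset = 16/7b = 972.644ms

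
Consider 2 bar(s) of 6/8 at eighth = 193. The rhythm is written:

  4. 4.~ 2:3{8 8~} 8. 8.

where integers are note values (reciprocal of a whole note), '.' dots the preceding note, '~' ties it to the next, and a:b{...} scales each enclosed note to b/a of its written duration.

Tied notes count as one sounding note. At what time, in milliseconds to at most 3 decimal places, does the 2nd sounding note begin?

note 2 onset = 3b = 932.642ms

1. 0.0ms @ 0 + 932.642ms (3)
2. 932.642ms @ 3 + 1398.964ms (9/2)
3. 2331.606ms @ 15/2 + 932.642ms (3)
4. 3264.249ms @ 21/2 + 466.321ms (3/2)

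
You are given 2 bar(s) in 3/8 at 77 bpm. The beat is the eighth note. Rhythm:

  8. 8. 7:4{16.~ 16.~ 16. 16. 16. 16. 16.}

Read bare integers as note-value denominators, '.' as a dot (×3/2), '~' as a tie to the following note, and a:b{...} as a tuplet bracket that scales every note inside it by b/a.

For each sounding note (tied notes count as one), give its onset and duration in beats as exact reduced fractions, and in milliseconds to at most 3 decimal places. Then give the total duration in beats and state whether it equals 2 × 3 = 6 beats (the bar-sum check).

1) 0.0ms=0b +1168.831ms=3/2b
2) 1168.831ms=3/2b +1168.831ms=3/2b
3) 2337.662ms=3b +1001.855ms=9/7b
4) 3339.518ms=30/7b +333.952ms=3/7b
5) 3673.469ms=33/7b +333.952ms=3/7b
6) 4007.421ms=36/7b +333.952ms=3/7b
7) 4341.373ms=39/7b +333.952ms=3/7b
Σ=6b of 6 (77bpm 3/8) — PASS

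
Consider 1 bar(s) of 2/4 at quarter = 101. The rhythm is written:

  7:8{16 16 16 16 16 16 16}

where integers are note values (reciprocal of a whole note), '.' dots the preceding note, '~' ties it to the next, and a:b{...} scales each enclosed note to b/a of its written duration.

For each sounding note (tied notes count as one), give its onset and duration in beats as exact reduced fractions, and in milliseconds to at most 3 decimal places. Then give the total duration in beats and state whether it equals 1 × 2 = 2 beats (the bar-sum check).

1) 0.0ms=0b +169.731ms=2/7b
2) 169.731ms=2/7b +169.731ms=2/7b
3) 339.463ms=4/7b +169.731ms=2/7b
4) 509.194ms=6/7b +169.731ms=2/7b
5) 678.925ms=8/7b +169.731ms=2/7b
6) 848.656ms=10/7b +169.731ms=2/7b
7) 1018.388ms=12/7b +169.731ms=2/7b
Σ=2b of 2 (101bpm 2/4) — PASS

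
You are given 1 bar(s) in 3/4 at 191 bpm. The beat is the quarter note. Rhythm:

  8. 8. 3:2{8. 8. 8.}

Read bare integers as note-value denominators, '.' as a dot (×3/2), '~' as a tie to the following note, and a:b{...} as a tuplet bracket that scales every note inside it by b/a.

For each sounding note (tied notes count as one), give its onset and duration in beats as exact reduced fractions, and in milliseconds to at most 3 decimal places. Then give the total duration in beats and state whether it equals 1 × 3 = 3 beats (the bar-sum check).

1) 0.0ms=0b +235.602ms=3/4b
2) 235.602ms=3/4b +235.602ms=3/4b
3) 471.204ms=3/2b +157.068ms=1/2b
4) 628.272ms=2b +157.068ms=1/2b
5) 785.34ms=5/2b +157.068ms=1/2b
Σ=3b of 3 (191bpm 3/4) — PASS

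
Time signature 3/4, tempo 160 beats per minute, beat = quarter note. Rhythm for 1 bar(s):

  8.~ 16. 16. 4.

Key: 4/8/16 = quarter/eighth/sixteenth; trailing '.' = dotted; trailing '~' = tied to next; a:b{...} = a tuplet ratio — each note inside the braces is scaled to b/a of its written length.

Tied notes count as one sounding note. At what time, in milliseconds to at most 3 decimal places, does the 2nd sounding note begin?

note 2 onset = 9/8b = 421.875ms

1. 0.0ms @ 0 + 421.875ms (9/8)
2. 421.875ms @ 9/8 + 140.625ms (3/8)
3. 562.5ms @ 3/2 + 562.5ms (3/2)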